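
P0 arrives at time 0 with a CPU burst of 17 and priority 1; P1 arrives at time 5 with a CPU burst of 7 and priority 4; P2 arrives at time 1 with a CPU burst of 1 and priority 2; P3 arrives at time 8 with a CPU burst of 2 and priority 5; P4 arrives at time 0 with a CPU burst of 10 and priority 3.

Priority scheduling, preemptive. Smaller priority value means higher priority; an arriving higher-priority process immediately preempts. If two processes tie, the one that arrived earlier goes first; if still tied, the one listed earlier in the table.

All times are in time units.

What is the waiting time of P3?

Schedule: | P0 0-17 | P2 17-18 | P4 18-28 | P1 28-35 | P3 35-37 |
Completion: P0=17  P1=35  P2=18  P3=37  P4=28
Turnaround (C−A): P0=17  P1=30  P2=17  P3=29  P4=28
Waiting(P3) = turnaround − burst = 29 − 2 = 27

27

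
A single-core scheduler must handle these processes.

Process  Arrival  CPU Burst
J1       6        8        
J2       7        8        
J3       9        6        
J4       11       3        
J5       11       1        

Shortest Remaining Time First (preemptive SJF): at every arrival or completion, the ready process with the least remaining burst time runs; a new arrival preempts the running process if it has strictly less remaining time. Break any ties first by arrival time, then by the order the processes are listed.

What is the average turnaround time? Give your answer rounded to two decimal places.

11.40

Timeline: | idle 0-6 | J1 6-11 | J5 11-12 | J1 12-15 | J4 15-18 | J3 18-24 | J2 24-32 |
Completion: J1=15  J2=32  J3=24  J4=18  J5=12
Turnaround (C−A): J1=9  J2=25  J3=15  J4=7  J5=1
Turnaround times: J1=9, J2=25, J3=15, J4=7, J5=1
Average turnaround = (9+25+15+7+1) / 5 = 57/5 = 11.40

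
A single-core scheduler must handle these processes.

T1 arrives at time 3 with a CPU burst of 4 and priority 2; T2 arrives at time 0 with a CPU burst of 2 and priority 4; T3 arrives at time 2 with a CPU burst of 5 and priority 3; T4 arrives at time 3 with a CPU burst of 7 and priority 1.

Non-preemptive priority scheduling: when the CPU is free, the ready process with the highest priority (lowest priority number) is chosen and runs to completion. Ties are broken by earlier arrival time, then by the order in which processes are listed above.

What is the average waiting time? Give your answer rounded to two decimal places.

3.75

Gantt: | T2 0-2 | T3 2-7 | T4 7-14 | T1 14-18 |
Completion: T1=18  T2=2  T3=7  T4=14
Turnaround (C−A): T1=15  T2=2  T3=5  T4=11
Waiting times: T1=11, T2=0, T3=0, T4=4
Average waiting = (11+0+0+4) / 4 = 15/4 = 3.75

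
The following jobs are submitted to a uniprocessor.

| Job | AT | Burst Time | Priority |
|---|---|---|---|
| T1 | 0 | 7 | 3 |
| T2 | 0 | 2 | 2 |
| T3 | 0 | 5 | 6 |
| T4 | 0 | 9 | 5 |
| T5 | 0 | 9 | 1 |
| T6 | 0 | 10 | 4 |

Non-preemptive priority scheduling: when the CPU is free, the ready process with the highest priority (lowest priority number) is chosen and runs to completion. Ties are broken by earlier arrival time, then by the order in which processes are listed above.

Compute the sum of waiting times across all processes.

103

Timeline: | T5 0-9 | T2 9-11 | T1 11-18 | T6 18-28 | T4 28-37 | T3 37-42 |
Completion: T1=18  T2=11  T3=42  T4=37  T5=9  T6=28
Waiting = turnaround − burst: T1=11, T2=9, T3=37, T4=28, T5=0, T6=18
Total waiting = 11 + 9 + 37 + 28 + 0 + 18 = 103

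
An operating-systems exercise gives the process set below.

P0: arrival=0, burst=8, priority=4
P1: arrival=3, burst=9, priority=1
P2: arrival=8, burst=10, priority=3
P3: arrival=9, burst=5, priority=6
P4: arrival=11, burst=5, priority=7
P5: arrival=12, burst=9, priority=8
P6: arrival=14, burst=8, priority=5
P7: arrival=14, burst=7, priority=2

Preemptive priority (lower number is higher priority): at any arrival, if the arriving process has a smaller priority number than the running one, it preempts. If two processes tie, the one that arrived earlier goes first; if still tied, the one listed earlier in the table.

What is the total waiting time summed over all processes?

Gantt: | P0 0-3 | P1 3-12 | P2 12-14 | P7 14-21 | P2 21-29 | P0 29-34 | P6 34-42 | P3 42-47 | P4 47-52 | P5 52-61 |
Completion: P0=34  P1=12  P2=29  P3=47  P4=52  P5=61  P6=42  P7=21
Waiting = turnaround − burst: P0=26, P1=0, P2=11, P3=33, P4=36, P5=40, P6=20, P7=0
Total waiting = 26 + 0 + 11 + 33 + 36 + 40 + 20 + 0 = 166

166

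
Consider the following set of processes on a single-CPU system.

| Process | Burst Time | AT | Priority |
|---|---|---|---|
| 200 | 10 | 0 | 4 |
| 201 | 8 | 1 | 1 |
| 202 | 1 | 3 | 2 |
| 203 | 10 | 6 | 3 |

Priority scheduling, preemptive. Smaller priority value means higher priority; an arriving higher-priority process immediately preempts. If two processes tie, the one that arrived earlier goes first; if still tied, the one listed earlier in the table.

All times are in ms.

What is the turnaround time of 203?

Timeline: | 200 0-1 | 201 1-9 | 202 9-10 | 203 10-20 | 200 20-29 |
Completion: 200=29  201=9  202=10  203=20
Turnaround (C−A): 200=29  201=8  202=7  203=14
Turnaround(203) = completion − arrival = 20 − 6 = 14

14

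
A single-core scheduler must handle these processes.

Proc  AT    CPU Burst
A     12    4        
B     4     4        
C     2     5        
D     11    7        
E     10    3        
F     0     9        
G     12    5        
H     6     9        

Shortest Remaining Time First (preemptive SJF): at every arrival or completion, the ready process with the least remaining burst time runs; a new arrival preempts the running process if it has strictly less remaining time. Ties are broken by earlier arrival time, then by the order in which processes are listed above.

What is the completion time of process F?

30

Gantt: | F 0-2 | C 2-7 | B 7-11 | E 11-14 | A 14-18 | G 18-23 | F 23-30 | D 30-37 | H 37-46 |
Completion: A=18  B=11  C=7  D=37  E=14  F=30  G=23  H=46
Turnaround (C−A): A=6  B=7  C=5  D=26  E=4  F=30  G=11  H=40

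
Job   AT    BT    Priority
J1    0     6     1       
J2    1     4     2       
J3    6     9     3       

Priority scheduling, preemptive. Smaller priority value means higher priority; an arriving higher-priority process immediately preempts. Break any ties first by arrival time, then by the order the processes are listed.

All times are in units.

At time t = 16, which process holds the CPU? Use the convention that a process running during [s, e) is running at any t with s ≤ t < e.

J3

Gantt: | J1 0-6 | J2 6-10 | J3 10-19 |
Completion: J1=6  J2=10  J3=19
Turnaround (C−A): J1=6  J2=9  J3=13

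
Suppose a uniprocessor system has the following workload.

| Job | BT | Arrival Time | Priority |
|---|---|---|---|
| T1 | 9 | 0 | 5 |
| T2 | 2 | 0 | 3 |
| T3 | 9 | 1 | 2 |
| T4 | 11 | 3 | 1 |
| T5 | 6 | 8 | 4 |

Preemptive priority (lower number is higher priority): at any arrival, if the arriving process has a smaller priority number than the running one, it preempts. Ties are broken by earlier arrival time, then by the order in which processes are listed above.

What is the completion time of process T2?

22

Schedule: | T2 0-1 | T3 1-3 | T4 3-14 | T3 14-21 | T2 21-22 | T5 22-28 | T1 28-37 |
Completion: T1=37  T2=22  T3=21  T4=14  T5=28
Turnaround (C−A): T1=37  T2=22  T3=20  T4=11  T5=20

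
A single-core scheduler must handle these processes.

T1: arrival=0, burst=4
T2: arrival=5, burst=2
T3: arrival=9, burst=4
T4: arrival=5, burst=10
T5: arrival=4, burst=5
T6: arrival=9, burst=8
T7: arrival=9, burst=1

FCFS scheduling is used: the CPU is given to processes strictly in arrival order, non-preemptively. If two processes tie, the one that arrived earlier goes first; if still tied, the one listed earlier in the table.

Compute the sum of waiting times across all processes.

62

Timeline: | T1 0-4 | T5 4-9 | T2 9-11 | T4 11-21 | T3 21-25 | T6 25-33 | T7 33-34 |
Completion: T1=4  T2=11  T3=25  T4=21  T5=9  T6=33  T7=34
Waiting = turnaround − burst: T1=0, T2=4, T3=12, T4=6, T5=0, T6=16, T7=24
Total waiting = 0 + 4 + 12 + 6 + 0 + 16 + 24 = 62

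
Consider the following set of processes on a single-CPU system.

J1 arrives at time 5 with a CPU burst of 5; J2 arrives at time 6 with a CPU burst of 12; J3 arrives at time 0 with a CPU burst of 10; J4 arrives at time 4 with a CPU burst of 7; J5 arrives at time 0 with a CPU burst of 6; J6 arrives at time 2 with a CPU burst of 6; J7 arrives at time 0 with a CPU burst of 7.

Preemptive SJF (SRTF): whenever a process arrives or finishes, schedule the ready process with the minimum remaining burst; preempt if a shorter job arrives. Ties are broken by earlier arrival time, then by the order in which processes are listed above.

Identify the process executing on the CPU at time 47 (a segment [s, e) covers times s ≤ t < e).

J2

Gantt: | J5 0-6 | J1 6-11 | J6 11-17 | J7 17-24 | J4 24-31 | J3 31-41 | J2 41-53 |
Completion: J1=11  J2=53  J3=41  J4=31  J5=6  J6=17  J7=24
Turnaround (C−A): J1=6  J2=47  J3=41  J4=27  J5=6  J6=15  J7=24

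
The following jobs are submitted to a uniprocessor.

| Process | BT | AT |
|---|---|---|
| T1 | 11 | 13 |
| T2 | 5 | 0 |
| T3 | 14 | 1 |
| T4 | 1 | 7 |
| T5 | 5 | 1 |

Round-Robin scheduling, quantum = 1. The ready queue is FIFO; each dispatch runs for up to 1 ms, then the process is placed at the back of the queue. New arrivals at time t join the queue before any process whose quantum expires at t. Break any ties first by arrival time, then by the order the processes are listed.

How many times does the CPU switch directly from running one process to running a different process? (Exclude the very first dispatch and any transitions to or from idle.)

Timeline: | T2 0-1 | T3 1-2 | T5 2-3 | T2 3-4 | T3 4-5 | T5 5-6 | T2 6-7 | T3 7-8 | T5 8-9 | T4 9-10 | T2 10-11 | T3 11-12 | T5 12-13 | T2 13-14 | T3 14-15 | T1 15-16 | T5 16-17 | T3 17-18 | T1 18-19 | T3 19-20 | T1 20-21 | T3 21-22 | T1 22-23 | T3 23-24 | T1 24-25 | T3 25-26 | T1 26-27 | T3 27-28 | T1 28-29 | T3 29-30 | T1 30-31 | T3 31-32 | T1 32-33 | T3 33-34 | T1 34-36 |
Completion: T1=36  T2=14  T3=34  T4=10  T5=17
Turnaround (C−A): T1=23  T2=14  T3=33  T4=3  T5=16

34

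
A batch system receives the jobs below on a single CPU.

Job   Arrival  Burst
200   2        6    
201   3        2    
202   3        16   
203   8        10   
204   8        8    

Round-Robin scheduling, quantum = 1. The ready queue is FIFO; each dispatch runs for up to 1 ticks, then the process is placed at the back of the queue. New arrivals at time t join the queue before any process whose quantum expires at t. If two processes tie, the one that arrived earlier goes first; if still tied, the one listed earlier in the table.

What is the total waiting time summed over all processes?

Gantt: | idle 0-2 | 200 2-3 | 201 3-4 | 202 4-5 | 200 5-6 | 201 6-7 | 202 7-8 | 200 8-9 | 203 9-10 | 204 10-11 | 202 11-12 | 200 12-13 | 203 13-14 | 204 14-15 | 202 15-16 | 200 16-17 | 203 17-18 | 204 18-19 | 202 19-20 | 200 20-21 | 203 21-22 | 204 22-23 | 202 23-24 | 203 24-25 | 204 25-26 | 202 26-27 | 203 27-28 | 204 28-29 | 202 29-30 | 203 30-31 | 204 31-32 | 202 32-33 | 203 33-34 | 204 34-35 | 202 35-36 | 203 36-37 | 202 37-38 | 203 38-39 | 202 39-44 |
Completion: 200=21  201=7  202=44  203=39  204=35
Turnaround (C−A): 200=19  201=4  202=41  203=31  204=27
Waiting = turnaround − burst: 200=13, 201=2, 202=25, 203=21, 204=19
Total waiting = 13 + 2 + 25 + 21 + 19 = 80

80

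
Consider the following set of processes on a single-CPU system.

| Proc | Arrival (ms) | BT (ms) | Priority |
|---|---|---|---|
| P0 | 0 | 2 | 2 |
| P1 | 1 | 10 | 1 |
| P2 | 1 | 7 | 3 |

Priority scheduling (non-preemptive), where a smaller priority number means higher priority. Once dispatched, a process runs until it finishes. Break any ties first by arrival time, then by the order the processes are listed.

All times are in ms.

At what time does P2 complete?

19

Timeline: | P0 0-2 | P1 2-12 | P2 12-19 |
Completion: P0=2  P1=12  P2=19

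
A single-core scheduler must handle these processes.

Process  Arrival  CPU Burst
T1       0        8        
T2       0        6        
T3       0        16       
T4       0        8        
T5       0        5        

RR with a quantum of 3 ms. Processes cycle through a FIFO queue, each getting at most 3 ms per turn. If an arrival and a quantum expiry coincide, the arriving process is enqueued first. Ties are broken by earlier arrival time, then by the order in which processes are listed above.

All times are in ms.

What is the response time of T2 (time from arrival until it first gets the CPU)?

Timeline: | T1 0-3 | T2 3-6 | T3 6-9 | T4 9-12 | T5 12-15 | T1 15-18 | T2 18-21 | T3 21-24 | T4 24-27 | T5 27-29 | T1 29-31 | T3 31-34 | T4 34-36 | T3 36-43 |
Completion: T1=31  T2=21  T3=43  T4=36  T5=29
Turnaround (C−A): T1=31  T2=21  T3=43  T4=36  T5=29
Response(T2) = first start − arrival = 3 − 0 = 3

3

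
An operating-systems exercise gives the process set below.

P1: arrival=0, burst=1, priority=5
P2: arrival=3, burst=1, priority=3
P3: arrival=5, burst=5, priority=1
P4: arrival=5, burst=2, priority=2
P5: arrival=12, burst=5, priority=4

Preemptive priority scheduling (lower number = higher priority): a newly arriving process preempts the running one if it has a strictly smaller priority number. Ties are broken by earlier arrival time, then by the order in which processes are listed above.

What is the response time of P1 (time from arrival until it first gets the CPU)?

Gantt: | P1 0-1 | idle 1-3 | P2 3-4 | idle 4-5 | P3 5-10 | P4 10-12 | P5 12-17 |
Completion: P1=1  P2=4  P3=10  P4=12  P5=17
Turnaround (C−A): P1=1  P2=1  P3=5  P4=7  P5=5
Response(P1) = first start − arrival = 0 − 0 = 0

0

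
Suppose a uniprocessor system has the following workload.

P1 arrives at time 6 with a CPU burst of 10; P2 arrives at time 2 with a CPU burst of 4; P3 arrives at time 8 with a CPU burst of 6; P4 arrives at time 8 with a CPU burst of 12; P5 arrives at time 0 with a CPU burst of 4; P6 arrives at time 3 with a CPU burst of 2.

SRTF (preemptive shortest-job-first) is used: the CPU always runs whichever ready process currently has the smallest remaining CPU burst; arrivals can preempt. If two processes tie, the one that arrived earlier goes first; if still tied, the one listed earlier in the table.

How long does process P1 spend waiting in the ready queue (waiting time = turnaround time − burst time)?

10

Schedule: | P5 0-4 | P6 4-6 | P2 6-10 | P3 10-16 | P1 16-26 | P4 26-38 |
Completion: P1=26  P2=10  P3=16  P4=38  P5=4  P6=6
Turnaround (C−A): P1=20  P2=8  P3=8  P4=30  P5=4  P6=3
Waiting(P1) = turnaround − burst = 20 − 10 = 10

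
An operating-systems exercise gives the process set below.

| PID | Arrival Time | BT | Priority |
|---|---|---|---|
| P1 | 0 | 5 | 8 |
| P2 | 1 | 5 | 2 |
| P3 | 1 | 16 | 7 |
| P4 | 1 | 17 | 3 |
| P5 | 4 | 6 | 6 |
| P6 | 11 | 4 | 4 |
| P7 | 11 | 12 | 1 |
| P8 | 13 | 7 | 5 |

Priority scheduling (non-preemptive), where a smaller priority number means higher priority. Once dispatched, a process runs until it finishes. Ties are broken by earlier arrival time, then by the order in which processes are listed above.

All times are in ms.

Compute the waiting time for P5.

Timeline: | P1 0-5 | P2 5-10 | P4 10-27 | P7 27-39 | P6 39-43 | P8 43-50 | P5 50-56 | P3 56-72 |
Completion: P1=5  P2=10  P3=72  P4=27  P5=56  P6=43  P7=39  P8=50
Waiting(P5) = turnaround − burst = 52 − 6 = 46

46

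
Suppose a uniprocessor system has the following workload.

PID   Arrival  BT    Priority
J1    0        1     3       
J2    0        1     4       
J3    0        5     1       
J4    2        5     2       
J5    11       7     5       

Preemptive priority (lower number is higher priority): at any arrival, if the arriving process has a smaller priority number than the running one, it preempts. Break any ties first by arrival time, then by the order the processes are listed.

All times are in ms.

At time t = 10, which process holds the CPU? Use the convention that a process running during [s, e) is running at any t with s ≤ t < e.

Schedule: | J3 0-5 | J4 5-10 | J1 10-11 | J2 11-12 | J5 12-19 |
Completion: J1=11  J2=12  J3=5  J4=10  J5=19
Turnaround (C−A): J1=11  J2=12  J3=5  J4=8  J5=8

J1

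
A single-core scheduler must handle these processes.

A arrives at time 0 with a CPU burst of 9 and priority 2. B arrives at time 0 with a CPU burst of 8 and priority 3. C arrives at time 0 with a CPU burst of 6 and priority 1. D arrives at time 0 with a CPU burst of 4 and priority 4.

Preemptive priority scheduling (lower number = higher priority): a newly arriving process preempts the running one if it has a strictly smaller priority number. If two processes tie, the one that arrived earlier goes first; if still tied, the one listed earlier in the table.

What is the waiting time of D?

23

Timeline: | C 0-6 | A 6-15 | B 15-23 | D 23-27 |
Completion: A=15  B=23  C=6  D=27
Waiting(D) = turnaround − burst = 27 − 4 = 23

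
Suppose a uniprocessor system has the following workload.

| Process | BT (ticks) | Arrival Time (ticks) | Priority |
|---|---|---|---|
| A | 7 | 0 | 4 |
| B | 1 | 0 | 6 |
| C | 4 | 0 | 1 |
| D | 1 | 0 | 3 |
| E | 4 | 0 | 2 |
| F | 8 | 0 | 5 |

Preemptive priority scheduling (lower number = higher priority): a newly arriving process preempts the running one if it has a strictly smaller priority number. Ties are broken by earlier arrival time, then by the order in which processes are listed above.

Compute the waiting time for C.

0

Gantt: | C 0-4 | E 4-8 | D 8-9 | A 9-16 | F 16-24 | B 24-25 |
Completion: A=16  B=25  C=4  D=9  E=8  F=24
Turnaround (C−A): A=16  B=25  C=4  D=9  E=8  F=24
Waiting(C) = turnaround − burst = 4 − 4 = 0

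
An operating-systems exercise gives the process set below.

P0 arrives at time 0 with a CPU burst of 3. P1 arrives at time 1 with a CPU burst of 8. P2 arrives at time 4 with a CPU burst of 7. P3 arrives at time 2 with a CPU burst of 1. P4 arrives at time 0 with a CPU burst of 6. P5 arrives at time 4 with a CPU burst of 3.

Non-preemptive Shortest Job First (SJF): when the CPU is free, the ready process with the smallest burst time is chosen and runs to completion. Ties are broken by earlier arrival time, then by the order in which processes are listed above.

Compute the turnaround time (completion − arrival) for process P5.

3

Gantt: | P0 0-3 | P3 3-4 | P5 4-7 | P4 7-13 | P2 13-20 | P1 20-28 |
Completion: P0=3  P1=28  P2=20  P3=4  P4=13  P5=7
Turnaround (C−A): P0=3  P1=27  P2=16  P3=2  P4=13  P5=3
Turnaround(P5) = completion − arrival = 7 − 4 = 3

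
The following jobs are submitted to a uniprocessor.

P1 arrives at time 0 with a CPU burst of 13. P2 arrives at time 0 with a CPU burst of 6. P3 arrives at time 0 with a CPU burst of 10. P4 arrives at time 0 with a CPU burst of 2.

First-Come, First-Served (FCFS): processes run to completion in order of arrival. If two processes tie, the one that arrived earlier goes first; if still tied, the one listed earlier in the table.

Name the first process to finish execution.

Schedule: | P1 0-13 | P2 13-19 | P3 19-29 | P4 29-31 |
Completion: P1=13  P2=19  P3=29  P4=31
Turnaround (C−A): P1=13  P2=19  P3=29  P4=31
Finish order: P1 → P2 → P3 → P4

P1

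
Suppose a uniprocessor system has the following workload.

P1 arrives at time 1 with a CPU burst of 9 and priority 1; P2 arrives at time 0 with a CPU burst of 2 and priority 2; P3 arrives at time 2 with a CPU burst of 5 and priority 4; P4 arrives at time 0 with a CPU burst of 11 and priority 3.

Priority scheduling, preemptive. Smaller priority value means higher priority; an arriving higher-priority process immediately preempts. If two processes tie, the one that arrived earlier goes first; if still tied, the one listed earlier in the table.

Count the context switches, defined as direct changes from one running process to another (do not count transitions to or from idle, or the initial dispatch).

Gantt: | P2 0-1 | P1 1-10 | P2 10-11 | P4 11-22 | P3 22-27 |
Completion: P1=10  P2=11  P3=27  P4=22

4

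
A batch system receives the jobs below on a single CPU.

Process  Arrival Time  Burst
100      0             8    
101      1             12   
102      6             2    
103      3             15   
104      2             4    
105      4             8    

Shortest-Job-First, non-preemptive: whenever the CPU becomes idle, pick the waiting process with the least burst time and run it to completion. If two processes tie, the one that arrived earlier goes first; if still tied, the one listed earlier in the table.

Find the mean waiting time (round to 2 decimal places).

12.00

Schedule: | 100 0-8 | 102 8-10 | 104 10-14 | 105 14-22 | 101 22-34 | 103 34-49 |
Completion: 100=8  101=34  102=10  103=49  104=14  105=22
Turnaround (C−A): 100=8  101=33  102=4  103=46  104=12  105=18
Waiting times: 100=0, 101=21, 102=2, 103=31, 104=8, 105=10
Average waiting = (0+21+2+31+8+10) / 6 = 72/6 = 12.00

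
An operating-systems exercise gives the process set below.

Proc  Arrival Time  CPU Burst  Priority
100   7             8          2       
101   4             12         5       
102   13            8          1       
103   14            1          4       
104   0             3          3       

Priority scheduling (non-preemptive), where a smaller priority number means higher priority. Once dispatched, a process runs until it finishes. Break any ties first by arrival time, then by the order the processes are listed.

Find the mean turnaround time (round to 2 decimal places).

14.00

Gantt: | 104 0-3 | idle 3-4 | 101 4-16 | 102 16-24 | 100 24-32 | 103 32-33 |
Completion: 100=32  101=16  102=24  103=33  104=3
Turnaround (C−A): 100=25  101=12  102=11  103=19  104=3
Turnaround times: 100=25, 101=12, 102=11, 103=19, 104=3
Average turnaround = (25+12+11+19+3) / 5 = 70/5 = 14.00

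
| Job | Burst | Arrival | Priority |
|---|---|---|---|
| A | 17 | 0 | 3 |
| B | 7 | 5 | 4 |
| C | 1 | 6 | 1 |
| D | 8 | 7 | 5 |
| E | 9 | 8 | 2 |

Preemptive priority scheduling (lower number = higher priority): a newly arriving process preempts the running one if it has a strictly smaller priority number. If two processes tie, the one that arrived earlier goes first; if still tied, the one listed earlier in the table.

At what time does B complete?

34

Schedule: | A 0-6 | C 6-7 | A 7-8 | E 8-17 | A 17-27 | B 27-34 | D 34-42 |
Completion: A=27  B=34  C=7  D=42  E=17
Turnaround (C−A): A=27  B=29  C=1  D=35  E=9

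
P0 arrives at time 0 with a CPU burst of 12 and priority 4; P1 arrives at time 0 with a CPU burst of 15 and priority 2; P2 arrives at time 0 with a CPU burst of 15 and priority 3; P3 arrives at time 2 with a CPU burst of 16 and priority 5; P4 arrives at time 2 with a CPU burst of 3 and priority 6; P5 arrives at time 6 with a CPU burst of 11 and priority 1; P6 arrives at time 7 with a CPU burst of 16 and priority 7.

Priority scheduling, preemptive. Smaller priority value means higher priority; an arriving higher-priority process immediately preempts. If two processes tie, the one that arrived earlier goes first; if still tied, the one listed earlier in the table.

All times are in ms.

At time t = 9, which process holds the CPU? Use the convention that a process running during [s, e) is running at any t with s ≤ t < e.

Gantt: | P1 0-6 | P5 6-17 | P1 17-26 | P2 26-41 | P0 41-53 | P3 53-69 | P4 69-72 | P6 72-88 |
Completion: P0=53  P1=26  P2=41  P3=69  P4=72  P5=17  P6=88
Turnaround (C−A): P0=53  P1=26  P2=41  P3=67  P4=70  P5=11  P6=81

P5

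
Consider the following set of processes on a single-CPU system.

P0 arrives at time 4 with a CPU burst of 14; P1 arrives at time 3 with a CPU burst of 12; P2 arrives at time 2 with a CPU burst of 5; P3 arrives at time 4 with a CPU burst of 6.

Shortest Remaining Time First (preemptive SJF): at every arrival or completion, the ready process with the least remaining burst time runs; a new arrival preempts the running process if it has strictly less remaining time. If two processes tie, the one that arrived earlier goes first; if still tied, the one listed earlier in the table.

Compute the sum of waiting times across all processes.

Schedule: | idle 0-2 | P2 2-7 | P3 7-13 | P1 13-25 | P0 25-39 |
Completion: P0=39  P1=25  P2=7  P3=13
Waiting = turnaround − burst: P0=21, P1=10, P2=0, P3=3
Total waiting = 21 + 10 + 0 + 3 = 34

34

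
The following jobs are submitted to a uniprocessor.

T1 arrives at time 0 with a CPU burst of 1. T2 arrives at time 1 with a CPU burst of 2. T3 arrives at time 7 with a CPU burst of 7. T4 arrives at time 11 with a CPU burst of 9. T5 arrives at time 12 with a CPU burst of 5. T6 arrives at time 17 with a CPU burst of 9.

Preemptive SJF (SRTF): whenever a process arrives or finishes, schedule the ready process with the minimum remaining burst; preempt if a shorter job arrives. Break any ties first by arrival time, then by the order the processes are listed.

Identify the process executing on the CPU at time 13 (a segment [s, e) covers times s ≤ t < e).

T3

Schedule: | T1 0-1 | T2 1-3 | idle 3-7 | T3 7-14 | T5 14-19 | T4 19-28 | T6 28-37 |
Completion: T1=1  T2=3  T3=14  T4=28  T5=19  T6=37
Turnaround (C−A): T1=1  T2=2  T3=7  T4=17  T5=7  T6=20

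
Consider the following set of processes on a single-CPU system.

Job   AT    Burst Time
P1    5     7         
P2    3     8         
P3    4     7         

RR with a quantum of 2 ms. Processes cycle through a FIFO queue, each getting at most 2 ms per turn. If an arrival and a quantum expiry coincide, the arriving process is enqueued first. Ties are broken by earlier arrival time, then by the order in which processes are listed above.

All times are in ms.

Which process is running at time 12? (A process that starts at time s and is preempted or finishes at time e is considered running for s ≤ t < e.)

Timeline: | idle 0-3 | P2 3-5 | P3 5-7 | P1 7-9 | P2 9-11 | P3 11-13 | P1 13-15 | P2 15-17 | P3 17-19 | P1 19-21 | P2 21-23 | P3 23-24 | P1 24-25 |
Completion: P1=25  P2=23  P3=24

P3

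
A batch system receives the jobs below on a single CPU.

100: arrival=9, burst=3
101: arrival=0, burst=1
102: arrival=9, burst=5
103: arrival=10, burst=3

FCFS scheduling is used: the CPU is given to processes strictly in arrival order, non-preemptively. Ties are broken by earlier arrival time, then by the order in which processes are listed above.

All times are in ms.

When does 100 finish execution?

Gantt: | 101 0-1 | idle 1-9 | 100 9-12 | 102 12-17 | 103 17-20 |
Completion: 100=12  101=1  102=17  103=20
Turnaround (C−A): 100=3  101=1  102=8  103=10

12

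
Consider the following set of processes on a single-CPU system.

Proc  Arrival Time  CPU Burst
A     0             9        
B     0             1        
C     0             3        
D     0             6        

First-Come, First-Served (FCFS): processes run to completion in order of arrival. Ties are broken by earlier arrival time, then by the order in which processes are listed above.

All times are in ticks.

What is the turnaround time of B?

Timeline: | A 0-9 | B 9-10 | C 10-13 | D 13-19 |
Completion: A=9  B=10  C=13  D=19
Turnaround (C−A): A=9  B=10  C=13  D=19
Turnaround(B) = completion − arrival = 10 − 0 = 10

10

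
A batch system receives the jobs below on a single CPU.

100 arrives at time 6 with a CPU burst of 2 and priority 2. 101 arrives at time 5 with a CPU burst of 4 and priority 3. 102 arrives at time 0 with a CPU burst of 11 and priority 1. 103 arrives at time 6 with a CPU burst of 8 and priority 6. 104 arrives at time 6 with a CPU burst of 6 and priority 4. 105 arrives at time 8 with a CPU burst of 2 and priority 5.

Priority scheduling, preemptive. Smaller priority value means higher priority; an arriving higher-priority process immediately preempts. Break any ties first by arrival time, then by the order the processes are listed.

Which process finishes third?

101

Gantt: | 102 0-11 | 100 11-13 | 101 13-17 | 104 17-23 | 105 23-25 | 103 25-33 |
Completion: 100=13  101=17  102=11  103=33  104=23  105=25
Turnaround (C−A): 100=7  101=12  102=11  103=27  104=17  105=17
Finish order: 102 → 100 → 101 → 104 → 105 → 103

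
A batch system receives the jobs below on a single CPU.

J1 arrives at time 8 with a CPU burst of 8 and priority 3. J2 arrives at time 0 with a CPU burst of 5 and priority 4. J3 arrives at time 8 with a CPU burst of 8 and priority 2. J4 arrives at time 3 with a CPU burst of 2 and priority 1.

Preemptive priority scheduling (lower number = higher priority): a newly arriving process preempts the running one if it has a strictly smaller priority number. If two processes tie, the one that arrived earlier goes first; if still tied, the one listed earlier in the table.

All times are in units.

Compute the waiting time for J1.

8

Schedule: | J2 0-3 | J4 3-5 | J2 5-7 | idle 7-8 | J3 8-16 | J1 16-24 |
Completion: J1=24  J2=7  J3=16  J4=5
Turnaround (C−A): J1=16  J2=7  J3=8  J4=2
Waiting(J1) = turnaround − burst = 16 − 8 = 8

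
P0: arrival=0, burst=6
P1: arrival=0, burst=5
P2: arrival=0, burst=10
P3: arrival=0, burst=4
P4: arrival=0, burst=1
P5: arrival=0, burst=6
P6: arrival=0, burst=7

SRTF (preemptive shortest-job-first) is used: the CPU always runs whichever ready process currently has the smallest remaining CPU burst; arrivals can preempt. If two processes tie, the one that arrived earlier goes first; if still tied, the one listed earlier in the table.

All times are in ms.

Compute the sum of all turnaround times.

122

Gantt: | P4 0-1 | P3 1-5 | P1 5-10 | P0 10-16 | P5 16-22 | P6 22-29 | P2 29-39 |
Completion: P0=16  P1=10  P2=39  P3=5  P4=1  P5=22  P6=29
Turnaround = completion − arrival: P0=16, P1=10, P2=39, P3=5, P4=1, P5=22, P6=29
Total turnaround = 16 + 10 + 39 + 5 + 1 + 22 + 29 = 122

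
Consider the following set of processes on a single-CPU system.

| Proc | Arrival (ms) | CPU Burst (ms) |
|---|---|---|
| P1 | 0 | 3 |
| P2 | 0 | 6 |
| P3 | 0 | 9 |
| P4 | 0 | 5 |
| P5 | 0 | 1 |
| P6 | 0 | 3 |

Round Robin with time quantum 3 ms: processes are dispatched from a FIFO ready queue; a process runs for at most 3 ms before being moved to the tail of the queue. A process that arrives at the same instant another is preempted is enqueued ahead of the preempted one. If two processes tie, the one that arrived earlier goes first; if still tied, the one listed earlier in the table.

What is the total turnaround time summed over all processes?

Schedule: | P1 0-3 | P2 3-6 | P3 6-9 | P4 9-12 | P5 12-13 | P6 13-16 | P2 16-19 | P3 19-22 | P4 22-24 | P3 24-27 |
Completion: P1=3  P2=19  P3=27  P4=24  P5=13  P6=16
Turnaround (C−A): P1=3  P2=19  P3=27  P4=24  P5=13  P6=16
Turnaround = completion − arrival: P1=3, P2=19, P3=27, P4=24, P5=13, P6=16
Total turnaround = 3 + 19 + 27 + 24 + 13 + 16 = 102

102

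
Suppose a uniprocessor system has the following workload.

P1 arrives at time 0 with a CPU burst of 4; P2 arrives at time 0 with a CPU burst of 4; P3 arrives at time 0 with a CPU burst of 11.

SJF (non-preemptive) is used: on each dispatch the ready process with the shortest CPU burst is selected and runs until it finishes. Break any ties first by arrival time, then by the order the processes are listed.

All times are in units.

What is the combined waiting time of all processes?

12

Timeline: | P1 0-4 | P2 4-8 | P3 8-19 |
Completion: P1=4  P2=8  P3=19
Waiting = turnaround − burst: P1=0, P2=4, P3=8
Total waiting = 0 + 4 + 8 = 12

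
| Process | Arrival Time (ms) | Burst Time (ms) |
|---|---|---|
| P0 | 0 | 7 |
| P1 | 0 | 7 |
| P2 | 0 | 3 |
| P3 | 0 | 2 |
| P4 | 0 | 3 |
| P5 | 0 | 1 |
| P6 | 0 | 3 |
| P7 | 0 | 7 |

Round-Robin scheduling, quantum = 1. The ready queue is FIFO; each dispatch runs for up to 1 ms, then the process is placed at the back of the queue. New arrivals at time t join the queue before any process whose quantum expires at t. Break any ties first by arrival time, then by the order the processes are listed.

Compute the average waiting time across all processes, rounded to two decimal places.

Gantt: | P0 0-1 | P1 1-2 | P2 2-3 | P3 3-4 | P4 4-5 | P5 5-6 | P6 6-7 | P7 7-8 | P0 8-9 | P1 9-10 | P2 10-11 | P3 11-12 | P4 12-13 | P6 13-14 | P7 14-15 | P0 15-16 | P1 16-17 | P2 17-18 | P4 18-19 | P6 19-20 | P7 20-21 | P0 21-22 | P1 22-23 | P7 23-24 | P0 24-25 | P1 25-26 | P7 26-27 | P0 27-28 | P1 28-29 | P7 29-30 | P0 30-31 | P1 31-32 | P7 32-33 |
Completion: P0=31  P1=32  P2=18  P3=12  P4=19  P5=6  P6=20  P7=33
Waiting times: P0=24, P1=25, P2=15, P3=10, P4=16, P5=5, P6=17, P7=26
Average waiting = (24+25+15+10+16+5+17+26) / 8 = 138/8 = 17.25

17.25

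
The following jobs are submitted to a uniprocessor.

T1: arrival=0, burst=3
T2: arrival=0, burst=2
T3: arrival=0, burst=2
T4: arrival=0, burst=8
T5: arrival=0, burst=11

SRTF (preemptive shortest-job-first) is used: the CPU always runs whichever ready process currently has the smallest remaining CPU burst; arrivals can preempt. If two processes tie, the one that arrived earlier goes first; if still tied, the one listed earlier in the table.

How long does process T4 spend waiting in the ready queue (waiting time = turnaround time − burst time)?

Gantt: | T2 0-2 | T3 2-4 | T1 4-7 | T4 7-15 | T5 15-26 |
Completion: T1=7  T2=2  T3=4  T4=15  T5=26
Turnaround (C−A): T1=7  T2=2  T3=4  T4=15  T5=26
Waiting(T4) = turnaround − burst = 15 − 8 = 7

7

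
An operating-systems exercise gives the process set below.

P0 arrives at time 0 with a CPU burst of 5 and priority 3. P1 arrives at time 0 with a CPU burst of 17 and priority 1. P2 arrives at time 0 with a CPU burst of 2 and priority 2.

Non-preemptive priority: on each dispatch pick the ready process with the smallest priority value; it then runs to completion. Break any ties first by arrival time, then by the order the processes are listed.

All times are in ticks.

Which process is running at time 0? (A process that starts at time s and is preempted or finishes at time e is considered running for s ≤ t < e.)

P1

Gantt: | P1 0-17 | P2 17-19 | P0 19-24 |
Completion: P0=24  P1=17  P2=19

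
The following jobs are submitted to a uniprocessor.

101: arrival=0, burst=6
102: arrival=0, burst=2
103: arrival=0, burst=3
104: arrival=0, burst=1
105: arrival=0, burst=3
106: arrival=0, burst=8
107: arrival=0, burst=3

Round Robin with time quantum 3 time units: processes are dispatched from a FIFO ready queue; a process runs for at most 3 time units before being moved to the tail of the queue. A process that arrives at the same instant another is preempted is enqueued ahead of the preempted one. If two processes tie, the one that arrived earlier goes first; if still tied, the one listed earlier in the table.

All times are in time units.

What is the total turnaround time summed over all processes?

Gantt: | 101 0-3 | 102 3-5 | 103 5-8 | 104 8-9 | 105 9-12 | 106 12-15 | 107 15-18 | 101 18-21 | 106 21-26 |
Completion: 101=21  102=5  103=8  104=9  105=12  106=26  107=18
Turnaround (C−A): 101=21  102=5  103=8  104=9  105=12  106=26  107=18
Turnaround = completion − arrival: 101=21, 102=5, 103=8, 104=9, 105=12, 106=26, 107=18
Total turnaround = 21 + 5 + 8 + 9 + 12 + 26 + 18 = 99

99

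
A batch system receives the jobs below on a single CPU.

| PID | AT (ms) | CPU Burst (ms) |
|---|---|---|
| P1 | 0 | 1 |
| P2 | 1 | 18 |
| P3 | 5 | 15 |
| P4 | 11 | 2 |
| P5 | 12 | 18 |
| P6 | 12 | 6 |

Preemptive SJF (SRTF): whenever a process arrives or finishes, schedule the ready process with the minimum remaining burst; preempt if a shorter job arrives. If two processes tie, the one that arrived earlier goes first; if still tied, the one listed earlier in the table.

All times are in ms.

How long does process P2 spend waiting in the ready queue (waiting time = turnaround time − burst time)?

8

Timeline: | P1 0-1 | P2 1-11 | P4 11-13 | P6 13-19 | P2 19-27 | P3 27-42 | P5 42-60 |
Completion: P1=1  P2=27  P3=42  P4=13  P5=60  P6=19
Turnaround (C−A): P1=1  P2=26  P3=37  P4=2  P5=48  P6=7
Waiting(P2) = turnaround − burst = 26 − 18 = 8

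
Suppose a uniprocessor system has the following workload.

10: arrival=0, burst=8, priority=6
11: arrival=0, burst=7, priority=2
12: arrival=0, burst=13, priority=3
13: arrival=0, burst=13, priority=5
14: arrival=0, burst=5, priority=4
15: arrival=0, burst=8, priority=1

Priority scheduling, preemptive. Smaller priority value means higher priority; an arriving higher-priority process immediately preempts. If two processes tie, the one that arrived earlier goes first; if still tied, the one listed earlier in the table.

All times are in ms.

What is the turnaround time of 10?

54

Gantt: | 15 0-8 | 11 8-15 | 12 15-28 | 14 28-33 | 13 33-46 | 10 46-54 |
Completion: 10=54  11=15  12=28  13=46  14=33  15=8
Turnaround (C−A): 10=54  11=15  12=28  13=46  14=33  15=8
Turnaround(10) = completion − arrival = 54 − 0 = 54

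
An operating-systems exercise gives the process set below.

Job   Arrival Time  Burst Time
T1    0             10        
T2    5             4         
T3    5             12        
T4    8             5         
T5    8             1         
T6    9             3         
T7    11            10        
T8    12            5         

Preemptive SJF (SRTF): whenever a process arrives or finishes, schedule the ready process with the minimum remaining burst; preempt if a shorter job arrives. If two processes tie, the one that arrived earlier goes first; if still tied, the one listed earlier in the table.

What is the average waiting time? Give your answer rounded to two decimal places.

10.13

Timeline: | T1 0-5 | T2 5-9 | T5 9-10 | T6 10-13 | T1 13-18 | T4 18-23 | T8 23-28 | T7 28-38 | T3 38-50 |
Completion: T1=18  T2=9  T3=50  T4=23  T5=10  T6=13  T7=38  T8=28
Turnaround (C−A): T1=18  T2=4  T3=45  T4=15  T5=2  T6=4  T7=27  T8=16
Waiting times: T1=8, T2=0, T3=33, T4=10, T5=1, T6=1, T7=17, T8=11
Average waiting = (8+0+33+10+1+1+17+11) / 8 = 81/8 = 10.13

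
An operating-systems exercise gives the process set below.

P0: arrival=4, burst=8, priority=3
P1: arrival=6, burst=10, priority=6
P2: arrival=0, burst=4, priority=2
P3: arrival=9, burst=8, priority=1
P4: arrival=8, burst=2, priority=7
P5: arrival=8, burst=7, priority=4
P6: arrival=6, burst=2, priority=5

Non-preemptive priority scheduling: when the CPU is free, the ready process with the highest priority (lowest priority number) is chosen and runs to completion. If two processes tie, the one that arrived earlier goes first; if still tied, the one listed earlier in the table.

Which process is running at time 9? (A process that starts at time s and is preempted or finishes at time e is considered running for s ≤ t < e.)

Timeline: | P2 0-4 | P0 4-12 | P3 12-20 | P5 20-27 | P6 27-29 | P1 29-39 | P4 39-41 |
Completion: P0=12  P1=39  P2=4  P3=20  P4=41  P5=27  P6=29
Turnaround (C−A): P0=8  P1=33  P2=4  P3=11  P4=33  P5=19  P6=23

P0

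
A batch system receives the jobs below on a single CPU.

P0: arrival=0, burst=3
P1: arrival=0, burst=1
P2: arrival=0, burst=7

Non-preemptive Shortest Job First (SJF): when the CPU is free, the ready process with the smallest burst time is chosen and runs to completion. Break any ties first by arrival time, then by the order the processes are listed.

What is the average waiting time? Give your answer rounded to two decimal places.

1.67

Timeline: | P1 0-1 | P0 1-4 | P2 4-11 |
Completion: P0=4  P1=1  P2=11
Waiting times: P0=1, P1=0, P2=4
Average waiting = (1+0+4) / 3 = 5/3 = 1.67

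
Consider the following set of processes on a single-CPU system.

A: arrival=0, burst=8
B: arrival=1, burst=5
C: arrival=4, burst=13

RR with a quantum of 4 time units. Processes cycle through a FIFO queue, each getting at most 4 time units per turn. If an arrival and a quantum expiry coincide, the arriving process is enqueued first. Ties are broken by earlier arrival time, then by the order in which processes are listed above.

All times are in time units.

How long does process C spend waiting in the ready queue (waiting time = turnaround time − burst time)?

Schedule: | A 0-4 | B 4-8 | C 8-12 | A 12-16 | B 16-17 | C 17-26 |
Completion: A=16  B=17  C=26
Turnaround (C−A): A=16  B=16  C=22
Waiting(C) = turnaround − burst = 22 − 13 = 9

9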